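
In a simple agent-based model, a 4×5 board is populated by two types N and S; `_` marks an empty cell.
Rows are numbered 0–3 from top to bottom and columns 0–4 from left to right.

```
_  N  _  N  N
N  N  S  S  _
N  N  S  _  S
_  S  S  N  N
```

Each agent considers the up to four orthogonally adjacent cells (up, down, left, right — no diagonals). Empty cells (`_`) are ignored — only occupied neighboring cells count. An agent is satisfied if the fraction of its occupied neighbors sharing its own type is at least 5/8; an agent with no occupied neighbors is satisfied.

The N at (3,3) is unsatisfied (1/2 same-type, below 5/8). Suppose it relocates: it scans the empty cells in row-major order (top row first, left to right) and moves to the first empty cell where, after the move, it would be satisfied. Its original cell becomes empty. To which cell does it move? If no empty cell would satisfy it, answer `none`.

(0,0)

Vacating (3,3). Empty cells in order:
  (0,0): 2/2 same-type → satisfied — stop here.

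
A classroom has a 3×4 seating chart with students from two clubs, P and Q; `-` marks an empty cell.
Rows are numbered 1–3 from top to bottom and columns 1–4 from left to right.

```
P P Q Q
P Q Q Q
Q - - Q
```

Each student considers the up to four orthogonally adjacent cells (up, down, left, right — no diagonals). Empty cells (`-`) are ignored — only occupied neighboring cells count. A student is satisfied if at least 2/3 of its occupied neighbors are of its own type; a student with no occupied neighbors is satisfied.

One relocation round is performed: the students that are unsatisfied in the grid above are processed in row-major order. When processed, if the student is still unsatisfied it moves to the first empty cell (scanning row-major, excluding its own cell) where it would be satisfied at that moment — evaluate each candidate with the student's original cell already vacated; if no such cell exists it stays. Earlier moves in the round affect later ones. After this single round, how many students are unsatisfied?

Initially unsatisfied (in order): (1,2), (2,1), (2,2), (3,1).
  (1,2): no empty cell satisfies it; stays.
  (2,1): no empty cell satisfies it; stays.
  (2,2) → (3,2).
  (3,1) → (3,3).
Resulting grid:
P P Q Q
P - Q Q
- Q Q Q
Unsatisfied now: (1,2).

1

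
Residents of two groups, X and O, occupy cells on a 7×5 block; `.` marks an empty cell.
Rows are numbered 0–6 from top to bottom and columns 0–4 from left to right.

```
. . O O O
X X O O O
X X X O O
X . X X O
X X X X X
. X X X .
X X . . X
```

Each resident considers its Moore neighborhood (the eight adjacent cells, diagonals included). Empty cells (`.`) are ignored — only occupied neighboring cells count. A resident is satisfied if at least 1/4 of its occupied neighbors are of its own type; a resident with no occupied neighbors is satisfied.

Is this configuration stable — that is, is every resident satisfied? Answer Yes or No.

Row 0: (0,2)O 3/4 ok · (0,3)O 5/5 ok · (0,4)O 3/3 ok
Row 1: (1,0)X 3/3 ok · (1,1)X 4/6 ok · (1,2)O 4/7 ok · (1,3)O 7/8 ok · (1,4)O 5/5 ok
Row 2: (2,0)X 4/4 ok · (2,1)X 6/7 ok · (2,2)X 4/7 ok · (2,3)O 5/8 ok · (2,4)O 4/5 ok
Row 3: (3,0)X 4/4 ok · (3,2)X 6/7 ok · (3,3)X 5/8 ok · (3,4)O 2/5 ok
Row 4: (4,0)X 3/3 ok · (4,1)X 6/6 ok · (4,2)X 7/7 ok · (4,3)X 6/7 ok · (4,4)X 3/4 ok
Row 5: (5,1)X 6/6 ok · (5,2)X 6/6 ok · (5,3)X 5/5 ok
Row 6: (6,0)X 2/2 ok · (6,1)X 3/3 ok · (6,4)X 1/1 ok
All meet the threshold, so the configuration is stable.

Yes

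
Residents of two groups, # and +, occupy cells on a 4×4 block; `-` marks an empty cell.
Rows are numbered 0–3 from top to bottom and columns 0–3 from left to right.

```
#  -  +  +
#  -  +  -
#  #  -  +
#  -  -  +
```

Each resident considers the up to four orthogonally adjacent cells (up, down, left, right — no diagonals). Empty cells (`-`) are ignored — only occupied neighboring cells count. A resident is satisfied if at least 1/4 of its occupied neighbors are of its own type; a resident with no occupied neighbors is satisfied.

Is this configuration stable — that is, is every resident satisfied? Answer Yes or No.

Yes

Row 0: (0,0)# 1/1 satisfied · (0,2)+ 2/2 satisfied · (0,3)+ 1/1 satisfied
Row 1: (1,0)# 2/2 satisfied · (1,2)+ 1/1 satisfied
Row 2: (2,0)# 3/3 satisfied · (2,1)# 1/1 satisfied · (2,3)+ 1/1 satisfied
Row 3: (3,0)# 1/1 satisfied · (3,3)+ 1/1 satisfied
All meet the threshold, so the configuration is stable.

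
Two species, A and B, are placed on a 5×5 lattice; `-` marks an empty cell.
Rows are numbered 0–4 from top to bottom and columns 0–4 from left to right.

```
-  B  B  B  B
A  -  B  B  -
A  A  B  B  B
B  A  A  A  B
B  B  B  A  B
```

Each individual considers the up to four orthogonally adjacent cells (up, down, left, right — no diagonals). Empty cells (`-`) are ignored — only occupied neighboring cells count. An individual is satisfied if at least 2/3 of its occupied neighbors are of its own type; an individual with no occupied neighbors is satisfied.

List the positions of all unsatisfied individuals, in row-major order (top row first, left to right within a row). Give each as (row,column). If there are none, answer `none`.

(2,2), (3,0), (3,1), (3,2), (3,3), (4,2), (4,3), (4,4)

(0,1)B 1/1 satisfied
(0,2)B 3/3 satisfied
(0,3)B 3/3 satisfied
(0,4)B 1/1 satisfied
(1,0)A 1/1 satisfied
(1,2)B 3/3 satisfied
(1,3)B 3/3 satisfied
(2,0)A 2/3 satisfied
(2,1)A 2/3 satisfied
(2,2)B 2/4 not
(2,3)B 3/4 satisfied
(2,4)B 2/2 satisfied
(3,0)B 1/3 not
(3,1)A 2/4 not
(3,2)A 2/4 not
(3,3)A 2/4 not
(3,4)B 2/3 satisfied
(4,0)B 2/2 satisfied
(4,1)B 2/3 satisfied
(4,2)B 1/3 not
(4,3)A 1/3 not
(4,4)B 1/2 not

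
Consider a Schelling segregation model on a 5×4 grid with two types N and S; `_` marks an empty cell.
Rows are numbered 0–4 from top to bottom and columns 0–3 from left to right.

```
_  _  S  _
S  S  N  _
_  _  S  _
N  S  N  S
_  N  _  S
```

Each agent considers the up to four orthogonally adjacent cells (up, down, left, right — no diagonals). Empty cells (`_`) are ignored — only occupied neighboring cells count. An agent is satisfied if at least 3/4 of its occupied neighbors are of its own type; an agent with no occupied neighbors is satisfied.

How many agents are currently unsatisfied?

(0,2)S 0/1 ✗
(1,0)S 1/1 ✓
(1,1)S 1/2 ✗
(1,2)N 0/3 ✗
(2,2)S 0/2 ✗
(3,0)N 0/1 ✗
(3,1)S 0/3 ✗
(3,2)N 0/3 ✗
(3,3)S 1/2 ✗
(4,1)N 0/1 ✗
(4,3)S 1/1 ✓
Unsatisfied: (0,2), (1,1), (1,2), (2,2), (3,0), (3,1), (3,2), (3,3), (4,1) — 9 in total.

9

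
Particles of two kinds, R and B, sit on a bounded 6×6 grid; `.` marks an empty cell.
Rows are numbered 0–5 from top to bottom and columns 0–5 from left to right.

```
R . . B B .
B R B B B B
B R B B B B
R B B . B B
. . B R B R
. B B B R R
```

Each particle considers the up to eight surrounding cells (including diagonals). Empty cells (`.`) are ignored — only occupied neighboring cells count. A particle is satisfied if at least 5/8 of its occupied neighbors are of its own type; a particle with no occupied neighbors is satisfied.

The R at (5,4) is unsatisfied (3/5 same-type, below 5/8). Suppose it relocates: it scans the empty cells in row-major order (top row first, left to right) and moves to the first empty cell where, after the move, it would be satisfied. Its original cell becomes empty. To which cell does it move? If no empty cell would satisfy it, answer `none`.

none

Vacating (5,4). Empty cells in order:
  (0,1): 2/4 same-type → still unsatisfied.
  (0,2): 1/4 same-type → still unsatisfied.
  (0,5): 0/3 same-type → still unsatisfied.
  (3,3): 1/8 same-type → still unsatisfied.
  (4,0): 1/3 same-type → still unsatisfied.
  (4,1): 1/6 same-type → still unsatisfied.
  (5,0): 0/1 same-type → still unsatisfied.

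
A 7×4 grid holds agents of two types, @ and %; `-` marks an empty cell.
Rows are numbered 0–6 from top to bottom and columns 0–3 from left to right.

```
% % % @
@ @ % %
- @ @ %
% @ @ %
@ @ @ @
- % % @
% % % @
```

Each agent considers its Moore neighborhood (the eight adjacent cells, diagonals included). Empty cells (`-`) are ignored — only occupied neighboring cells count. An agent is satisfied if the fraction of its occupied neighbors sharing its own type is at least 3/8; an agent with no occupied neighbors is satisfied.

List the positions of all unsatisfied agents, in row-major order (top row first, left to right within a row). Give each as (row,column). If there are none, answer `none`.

(0,0), (0,3), (3,0), (3,3), (6,3)

(0,0)% 1/3 ✗
(0,1)% 3/5 ✓
(0,2)% 3/5 ✓
(0,3)@ 0/3 ✗
(1,0)@ 2/4 ✓
(1,1)@ 3/7 ✓
(1,2)% 4/8 ✓
(1,3)% 3/5 ✓
(2,1)@ 5/7 ✓
(2,2)@ 4/8 ✓
(2,3)% 3/5 ✓
(3,0)% 0/4 ✗
(3,1)@ 6/7 ✓
(3,2)@ 6/8 ✓
(3,3)% 1/5 ✗
(4,0)@ 2/4 ✓
(4,1)@ 4/7 ✓
(4,2)@ 5/8 ✓
(4,3)@ 3/5 ✓
(5,1)% 4/7 ✓
(5,2)% 3/8 ✓
(5,3)@ 3/5 ✓
(6,0)% 2/2 ✓
(6,1)% 4/4 ✓
(6,2)% 3/5 ✓
(6,3)@ 1/3 ✗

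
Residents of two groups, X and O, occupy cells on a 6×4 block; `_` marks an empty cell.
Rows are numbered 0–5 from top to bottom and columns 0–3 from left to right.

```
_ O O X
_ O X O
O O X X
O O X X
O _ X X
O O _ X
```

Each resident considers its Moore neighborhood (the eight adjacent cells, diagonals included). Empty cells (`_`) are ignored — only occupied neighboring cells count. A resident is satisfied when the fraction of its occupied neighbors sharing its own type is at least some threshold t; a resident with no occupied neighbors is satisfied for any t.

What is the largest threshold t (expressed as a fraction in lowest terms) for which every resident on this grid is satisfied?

1/5

(0,1)O 2/3
(0,2)O 3/5
(0,3)X 1/3
(1,1)O 4/6
(1,2)X 3/8
(1,3)O 1/5
(2,0)O 4/4
(2,1)O 4/7
(2,2)X 4/8
(2,3)X 4/5
(3,0)O 4/4
(3,1)O 4/7
(3,2)X 5/7
(3,3)X 5/5
(4,0)O 4/4
(4,2)X 4/6
(4,3)X 4/4
(5,0)O 2/2
(5,1)O 2/3
(5,3)X 2/2
The smallest same-type fraction is 1/5 at (1,3), which reduces to 1/5. Any threshold above that leaves this resident unsatisfied.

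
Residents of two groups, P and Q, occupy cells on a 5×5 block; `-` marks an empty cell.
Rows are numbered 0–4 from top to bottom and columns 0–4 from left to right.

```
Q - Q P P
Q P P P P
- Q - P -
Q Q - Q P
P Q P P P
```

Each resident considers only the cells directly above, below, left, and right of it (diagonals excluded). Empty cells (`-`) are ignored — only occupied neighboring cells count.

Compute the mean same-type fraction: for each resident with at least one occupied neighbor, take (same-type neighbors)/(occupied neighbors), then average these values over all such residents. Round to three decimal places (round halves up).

0.583

(0,0)Q 1/1
(0,2)Q 0/2
(0,3)P 2/3
(0,4)P 2/2
(1,0)Q 1/2
(1,1)P 1/3
(1,2)P 2/3
(1,3)P 4/4
(1,4)P 2/2
(2,1)Q 1/2
(2,3)P 1/2
(3,0)Q 1/2
(3,1)Q 3/3
(3,3)Q 0/3
(3,4)P 1/2
(4,0)P 0/2
(4,1)Q 1/3
(4,2)P 1/2
(4,3)P 2/3
(4,4)P 2/2
Sum over 20 residents: 1/1 + 0/2 + 2/3 + 2/2 + 1/2 + 1/3 + 2/3 + 4/4 + 2/2 + 1/2 + 1/2 + 1/2 + 3/3 + 0/3 + 1/2 + 0/2 + 1/3 + 1/2 + 2/3 + 2/2 = 35/3; mean = 35/3 ÷ 20 = 7/12 = 0.583333… → 0.583.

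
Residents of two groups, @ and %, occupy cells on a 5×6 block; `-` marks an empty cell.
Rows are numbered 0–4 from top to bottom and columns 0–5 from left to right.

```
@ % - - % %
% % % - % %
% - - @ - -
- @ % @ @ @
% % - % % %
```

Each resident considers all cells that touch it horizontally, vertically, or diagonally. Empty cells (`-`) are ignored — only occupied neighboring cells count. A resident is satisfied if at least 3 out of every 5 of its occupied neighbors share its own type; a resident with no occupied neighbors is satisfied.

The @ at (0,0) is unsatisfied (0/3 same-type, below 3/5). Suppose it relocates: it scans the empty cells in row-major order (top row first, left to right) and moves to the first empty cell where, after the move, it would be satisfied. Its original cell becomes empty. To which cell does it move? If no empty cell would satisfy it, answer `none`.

Vacating (0,0). Empty cells in order:
  (0,2): 0/3 same-type → still unsatisfied.
  (0,3): 0/3 same-type → still unsatisfied.
  (1,3): 1/4 same-type → still unsatisfied.
  (2,1): 1/6 same-type → still unsatisfied.
  (2,2): 3/6 same-type → still unsatisfied.
  (2,4): 4/6 same-type → satisfied — stop here.

(2,4)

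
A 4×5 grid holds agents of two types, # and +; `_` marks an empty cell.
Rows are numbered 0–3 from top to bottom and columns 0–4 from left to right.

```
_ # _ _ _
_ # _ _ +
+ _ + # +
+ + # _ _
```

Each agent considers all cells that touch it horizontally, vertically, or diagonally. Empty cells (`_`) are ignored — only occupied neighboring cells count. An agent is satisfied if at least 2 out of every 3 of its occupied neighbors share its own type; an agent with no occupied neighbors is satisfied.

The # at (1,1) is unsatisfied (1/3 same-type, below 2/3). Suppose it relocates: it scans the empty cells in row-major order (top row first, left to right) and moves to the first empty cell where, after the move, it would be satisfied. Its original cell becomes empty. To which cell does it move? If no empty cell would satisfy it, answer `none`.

(0,0)

Vacating (1,1). Empty cells in order:
  (0,0): 1/1 same-type → satisfied — stop here.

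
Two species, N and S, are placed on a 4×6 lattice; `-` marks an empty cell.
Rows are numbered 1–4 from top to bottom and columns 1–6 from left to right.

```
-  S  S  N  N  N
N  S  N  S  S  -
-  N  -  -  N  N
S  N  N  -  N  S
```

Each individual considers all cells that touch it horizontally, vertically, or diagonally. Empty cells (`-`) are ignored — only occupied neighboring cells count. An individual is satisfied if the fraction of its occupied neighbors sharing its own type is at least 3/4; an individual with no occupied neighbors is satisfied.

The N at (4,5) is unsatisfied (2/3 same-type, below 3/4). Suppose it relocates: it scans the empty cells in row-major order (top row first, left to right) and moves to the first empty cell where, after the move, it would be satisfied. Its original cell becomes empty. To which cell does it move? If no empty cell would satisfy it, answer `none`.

Vacating (4,5). Empty cells in order:
  (1,1): 1/3 same-type → still unsatisfied.
  (2,6): 4/5 same-type → satisfied — stop here.

(2,6)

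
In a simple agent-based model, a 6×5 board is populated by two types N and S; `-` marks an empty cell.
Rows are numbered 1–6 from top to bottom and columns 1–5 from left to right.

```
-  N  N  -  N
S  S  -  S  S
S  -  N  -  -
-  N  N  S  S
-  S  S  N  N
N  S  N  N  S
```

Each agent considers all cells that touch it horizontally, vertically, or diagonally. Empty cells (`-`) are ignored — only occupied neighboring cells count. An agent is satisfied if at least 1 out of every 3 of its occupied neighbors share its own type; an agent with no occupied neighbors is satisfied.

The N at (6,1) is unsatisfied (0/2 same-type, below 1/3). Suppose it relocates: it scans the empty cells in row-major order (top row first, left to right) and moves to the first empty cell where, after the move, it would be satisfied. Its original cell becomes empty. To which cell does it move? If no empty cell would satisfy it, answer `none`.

Vacating (6,1). Empty cells in order:
  (1,1): 1/3 same-type → satisfied — stop here.

(1,1)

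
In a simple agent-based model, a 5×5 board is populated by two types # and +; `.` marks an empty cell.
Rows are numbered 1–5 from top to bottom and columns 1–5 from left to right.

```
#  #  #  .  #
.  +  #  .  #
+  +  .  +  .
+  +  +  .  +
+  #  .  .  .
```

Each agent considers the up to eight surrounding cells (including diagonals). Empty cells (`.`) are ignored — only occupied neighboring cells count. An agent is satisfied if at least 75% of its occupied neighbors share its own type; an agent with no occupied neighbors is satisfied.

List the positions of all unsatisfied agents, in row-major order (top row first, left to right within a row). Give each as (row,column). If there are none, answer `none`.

(1,1), (1,3), (2,2), (2,3), (2,5), (3,4), (5,1), (5,2)

(1,1)# 1/2 unhappy
(1,2)# 3/4 ok
(1,3)# 2/3 unhappy
(1,5)# 1/1 ok
(2,2)+ 2/6 unhappy
(2,3)# 2/5 unhappy
(2,5)# 1/2 unhappy
(3,1)+ 4/4 ok
(3,2)+ 5/6 ok
(3,4)+ 2/4 unhappy
(4,1)+ 4/5 ok
(4,2)+ 5/6 ok
(4,3)+ 3/4 ok
(4,5)+ 1/1 ok
(5,1)+ 2/3 unhappy
(5,2)# 0/4 unhappy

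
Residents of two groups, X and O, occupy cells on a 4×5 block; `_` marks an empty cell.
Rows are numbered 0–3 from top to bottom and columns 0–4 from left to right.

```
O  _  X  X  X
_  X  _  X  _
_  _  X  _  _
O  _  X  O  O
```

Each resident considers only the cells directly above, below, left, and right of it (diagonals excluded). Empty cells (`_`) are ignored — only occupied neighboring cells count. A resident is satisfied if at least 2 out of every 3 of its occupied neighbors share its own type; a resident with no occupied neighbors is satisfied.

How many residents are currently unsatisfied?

Row 0: (0,0)O 0/0 ok · (0,2)X 1/1 ok · (0,3)X 3/3 ok · (0,4)X 1/1 ok
Row 1: (1,1)X 0/0 ok · (1,3)X 1/1 ok
Row 2: (2,2)X 1/1 ok
Row 3: (3,0)O 0/0 ok · (3,2)X 1/2 unhappy · (3,3)O 1/2 unhappy · (3,4)O 1/1 ok
Unsatisfied: (3,2), (3,3) — 2 in total.

2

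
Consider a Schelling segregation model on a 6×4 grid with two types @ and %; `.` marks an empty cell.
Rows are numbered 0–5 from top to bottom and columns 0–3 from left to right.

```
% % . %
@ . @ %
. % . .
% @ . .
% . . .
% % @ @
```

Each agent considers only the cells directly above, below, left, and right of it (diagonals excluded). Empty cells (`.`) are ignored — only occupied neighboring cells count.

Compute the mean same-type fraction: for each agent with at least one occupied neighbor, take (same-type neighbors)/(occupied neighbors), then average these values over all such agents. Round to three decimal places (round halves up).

Row 0: (0,0)% 1/2 · (0,1)% 1/1 · (0,3)% 1/1
Row 1: (1,0)@ 0/1 · (1,2)@ 0/1 · (1,3)% 1/2
Row 2: (2,1)% 0/1
Row 3: (3,0)% 1/2 · (3,1)@ 0/2
Row 4: (4,0)% 2/2
Row 5: (5,0)% 2/2 · (5,1)% 1/2 · (5,2)@ 1/2 · (5,3)@ 1/1
Sum over 14 agents: 1/2 + 1/1 + 1/1 + 0/1 + 0/1 + 1/2 + 0/1 + 1/2 + 0/2 + 2/2 + 2/2 + 1/2 + 1/2 + 1/1 = 15/2; mean = 15/2 ÷ 14 = 15/28 = 0.535714… → 0.536.

0.536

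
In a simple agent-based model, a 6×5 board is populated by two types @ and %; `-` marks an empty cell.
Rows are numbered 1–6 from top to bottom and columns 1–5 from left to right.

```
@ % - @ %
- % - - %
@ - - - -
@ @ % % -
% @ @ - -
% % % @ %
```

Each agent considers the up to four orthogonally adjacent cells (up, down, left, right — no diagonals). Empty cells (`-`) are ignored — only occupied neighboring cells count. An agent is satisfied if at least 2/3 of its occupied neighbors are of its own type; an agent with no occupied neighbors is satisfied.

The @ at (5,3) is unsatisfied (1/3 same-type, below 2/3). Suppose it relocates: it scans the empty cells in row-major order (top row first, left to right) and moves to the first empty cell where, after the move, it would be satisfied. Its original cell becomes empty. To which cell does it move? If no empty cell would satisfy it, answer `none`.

(2,1)

Vacating (5,3). Empty cells in order:
  (1,3): 1/2 same-type → still unsatisfied.
  (2,1): 2/3 same-type → satisfied — stop here.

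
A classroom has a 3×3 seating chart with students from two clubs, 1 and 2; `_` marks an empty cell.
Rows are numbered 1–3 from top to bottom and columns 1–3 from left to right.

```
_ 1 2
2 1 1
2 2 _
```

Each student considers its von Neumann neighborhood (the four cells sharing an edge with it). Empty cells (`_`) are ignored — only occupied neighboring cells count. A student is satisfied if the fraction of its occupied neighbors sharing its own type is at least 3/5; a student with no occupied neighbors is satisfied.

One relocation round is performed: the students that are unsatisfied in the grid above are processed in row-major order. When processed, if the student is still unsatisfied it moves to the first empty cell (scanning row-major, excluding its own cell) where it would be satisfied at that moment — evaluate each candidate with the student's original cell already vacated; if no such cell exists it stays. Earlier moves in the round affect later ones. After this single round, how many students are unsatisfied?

Initially unsatisfied (in order): (1,2), (1,3), (2,1), (2,2), (2,3), (3,2).
  (1,2): no empty cell satisfies it; stays.
  (1,3): no empty cell satisfies it; stays.
  (2,1): no empty cell satisfies it; stays.
  (2,2): no empty cell satisfies it; stays.
  (2,3): no empty cell satisfies it; stays.
  (3,2): no empty cell satisfies it; stays.
Resulting grid:
_ 1 2
2 1 1
2 2 _
Unsatisfied now: (1,2), (1,3), (2,1), (2,2), (2,3), (3,2).

6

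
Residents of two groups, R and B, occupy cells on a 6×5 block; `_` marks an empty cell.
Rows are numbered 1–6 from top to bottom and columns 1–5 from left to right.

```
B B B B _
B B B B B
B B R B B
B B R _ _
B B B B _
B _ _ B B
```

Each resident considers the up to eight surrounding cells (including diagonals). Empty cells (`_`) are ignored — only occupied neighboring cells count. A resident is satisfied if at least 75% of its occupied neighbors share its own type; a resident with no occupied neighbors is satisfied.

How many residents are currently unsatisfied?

3

Row 1: (1,1)B 3/3 satisfied · (1,2)B 5/5 satisfied · (1,3)B 5/5 satisfied · (1,4)B 4/4 satisfied
Row 2: (2,1)B 5/5 satisfied · (2,2)B 7/8 satisfied · (2,3)B 7/8 satisfied · (2,4)B 6/7 satisfied · (2,5)B 4/4 satisfied
Row 3: (3,1)B 5/5 satisfied · (3,2)B 6/8 satisfied · (3,3)R 1/7 not · (3,4)B 4/6 not · (3,5)B 3/3 satisfied
Row 4: (4,1)B 5/5 satisfied · (4,2)B 6/8 satisfied · (4,3)R 1/7 not
Row 5: (5,1)B 4/4 satisfied · (5,2)B 5/6 satisfied · (5,3)B 4/5 satisfied · (5,4)B 3/4 satisfied
Row 6: (6,1)B 2/2 satisfied · (6,4)B 3/3 satisfied · (6,5)B 2/2 satisfied
Unsatisfied: (3,3), (3,4), (4,3) — 3 in total.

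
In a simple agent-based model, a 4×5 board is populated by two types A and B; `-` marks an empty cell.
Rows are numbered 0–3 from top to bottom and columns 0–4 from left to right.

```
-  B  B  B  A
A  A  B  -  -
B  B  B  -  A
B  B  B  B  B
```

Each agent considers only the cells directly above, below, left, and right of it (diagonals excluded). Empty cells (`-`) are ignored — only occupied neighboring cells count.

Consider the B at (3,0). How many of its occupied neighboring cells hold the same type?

2

Occupied neighbors of (3,0): (2,0)=B, (3,1)=B.
Same type (B): 2 of 2.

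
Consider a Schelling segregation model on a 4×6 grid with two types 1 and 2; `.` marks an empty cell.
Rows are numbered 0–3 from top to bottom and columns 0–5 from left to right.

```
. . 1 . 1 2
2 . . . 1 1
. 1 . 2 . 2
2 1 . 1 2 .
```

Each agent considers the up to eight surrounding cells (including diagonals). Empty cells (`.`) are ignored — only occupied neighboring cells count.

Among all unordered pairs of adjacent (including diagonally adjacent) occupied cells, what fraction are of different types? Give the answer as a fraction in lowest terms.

Scan each occupied cell's neighbors to the right and below (and the two forward diagonals) so each pair is counted once.
From row 0: 3 unlike of 5 pairs (running 3/5).
From row 1: 4 unlike of 5 pairs (running 7/10).
From row 2: 2 unlike of 5 pairs (running 9/15).
From row 3: 2 unlike of 2 pairs (running 11/17).
Total adjacent occupied pairs: 17; unlike-type pairs: 11.
11/17 is already in lowest terms.

11/17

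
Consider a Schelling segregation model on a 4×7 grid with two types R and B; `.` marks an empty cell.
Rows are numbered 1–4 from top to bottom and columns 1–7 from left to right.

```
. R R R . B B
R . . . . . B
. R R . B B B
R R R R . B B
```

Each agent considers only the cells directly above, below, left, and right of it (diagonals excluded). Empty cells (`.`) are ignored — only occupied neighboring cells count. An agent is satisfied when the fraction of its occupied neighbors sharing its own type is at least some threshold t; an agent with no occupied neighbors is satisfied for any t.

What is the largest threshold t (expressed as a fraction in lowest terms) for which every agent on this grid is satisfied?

1/1

(1,2)R 1/1
(1,3)R 2/2
(1,4)R 1/1
(1,6)B 1/1
(1,7)B 2/2
(2,1)R — no occupied neighbors
(2,7)B 2/2
(3,2)R 2/2
(3,3)R 2/2
(3,5)B 1/1
(3,6)B 3/3
(3,7)B 3/3
(4,1)R 1/1
(4,2)R 3/3
(4,3)R 3/3
(4,4)R 1/1
(4,6)B 2/2
(4,7)B 2/2
The smallest same-type fraction is 1/1 at (1,2), which reduces to 1/1. Any threshold above that leaves this agent unsatisfied.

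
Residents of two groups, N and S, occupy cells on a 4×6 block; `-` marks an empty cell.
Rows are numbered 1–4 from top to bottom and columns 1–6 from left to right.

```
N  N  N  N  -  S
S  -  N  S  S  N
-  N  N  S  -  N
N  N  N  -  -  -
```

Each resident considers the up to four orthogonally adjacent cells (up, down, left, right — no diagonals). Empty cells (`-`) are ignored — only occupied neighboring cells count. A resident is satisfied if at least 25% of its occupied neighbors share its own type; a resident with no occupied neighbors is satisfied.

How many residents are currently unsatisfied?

Row 1: (1,1)N 1/2 satisfied · (1,2)N 2/2 satisfied · (1,3)N 3/3 satisfied · (1,4)N 1/2 satisfied · (1,6)S 0/1 not
Row 2: (2,1)S 0/1 not · (2,3)N 2/3 satisfied · (2,4)S 2/4 satisfied · (2,5)S 1/2 satisfied · (2,6)N 1/3 satisfied
Row 3: (3,2)N 2/2 satisfied · (3,3)N 3/4 satisfied · (3,4)S 1/2 satisfied · (3,6)N 1/1 satisfied
Row 4: (4,1)N 1/1 satisfied · (4,2)N 3/3 satisfied · (4,3)N 2/2 satisfied
Unsatisfied: (1,6), (2,1) — 2 in total.

2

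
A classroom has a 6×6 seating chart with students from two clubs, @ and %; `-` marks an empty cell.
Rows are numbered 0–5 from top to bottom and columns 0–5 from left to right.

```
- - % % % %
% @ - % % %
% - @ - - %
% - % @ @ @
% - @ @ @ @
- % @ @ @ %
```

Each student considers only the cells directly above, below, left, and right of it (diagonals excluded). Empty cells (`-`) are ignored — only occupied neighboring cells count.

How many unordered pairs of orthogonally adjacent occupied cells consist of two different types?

Scan each occupied cell's neighbors to the right and below so each pair is counted once.
From row 0: 0 unlike of 6 pairs (running 0/6).
From row 1: 1 unlike of 5 pairs (running 1/11).
From row 2: 2 unlike of 3 pairs (running 3/14).
From row 3: 2 unlike of 8 pairs (running 5/22).
From row 4: 1 unlike of 7 pairs (running 6/29).
From row 5: 2 unlike of 4 pairs (running 8/33).
Total adjacent occupied pairs: 33; unlike-type pairs: 8.

8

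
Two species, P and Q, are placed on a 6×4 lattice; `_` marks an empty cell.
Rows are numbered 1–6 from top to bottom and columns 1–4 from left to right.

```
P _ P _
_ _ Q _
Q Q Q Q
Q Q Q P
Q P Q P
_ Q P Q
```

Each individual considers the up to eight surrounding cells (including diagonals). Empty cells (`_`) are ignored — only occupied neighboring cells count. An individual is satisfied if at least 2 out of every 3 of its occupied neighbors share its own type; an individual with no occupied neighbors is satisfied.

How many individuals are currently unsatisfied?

(1,1)P 0/0 satisfied
(1,3)P 0/1 not
(2,3)Q 3/4 satisfied
(3,1)Q 3/3 satisfied
(3,2)Q 6/6 satisfied
(3,3)Q 5/6 satisfied
(3,4)Q 3/4 satisfied
(4,1)Q 4/5 satisfied
(4,2)Q 7/8 satisfied
(4,3)Q 5/8 not
(4,4)P 1/5 not
(5,1)Q 3/4 satisfied
(5,2)P 1/7 not
(5,3)Q 4/8 not
(5,4)P 2/5 not
(6,2)Q 2/4 not
(6,3)P 2/5 not
(6,4)Q 1/3 not
Unsatisfied: (1,3), (4,3), (4,4), (5,2), (5,3), (5,4), (6,2), (6,3), (6,4) — 9 in total.

9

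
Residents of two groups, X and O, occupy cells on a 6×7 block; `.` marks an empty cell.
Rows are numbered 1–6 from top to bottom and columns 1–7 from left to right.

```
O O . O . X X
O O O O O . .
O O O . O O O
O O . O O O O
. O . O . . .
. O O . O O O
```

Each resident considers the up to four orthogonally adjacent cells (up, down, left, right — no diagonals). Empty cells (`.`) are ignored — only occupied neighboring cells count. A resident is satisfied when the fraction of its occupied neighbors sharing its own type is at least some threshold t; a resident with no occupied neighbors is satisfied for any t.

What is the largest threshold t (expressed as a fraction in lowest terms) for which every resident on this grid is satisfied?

Row 1: (1,1)O 2/2 · (1,2)O 2/2 · (1,4)O 1/1 · (1,6)X 1/1 · (1,7)X 1/1
Row 2: (2,1)O 3/3 · (2,2)O 4/4 · (2,3)O 3/3 · (2,4)O 3/3 · (2,5)O 2/2
Row 3: (3,1)O 3/3 · (3,2)O 4/4 · (3,3)O 2/2 · (3,5)O 3/3 · (3,6)O 3/3 · (3,7)O 2/2
Row 4: (4,1)O 2/2 · (4,2)O 3/3 · (4,4)O 2/2 · (4,5)O 3/3 · (4,6)O 3/3 · (4,7)O 2/2
Row 5: (5,2)O 2/2 · (5,4)O 1/1
Row 6: (6,2)O 2/2 · (6,3)O 1/1 · (6,5)O 1/1 · (6,6)O 2/2 · (6,7)O 1/1
The smallest same-type fraction is 2/2 at (1,1), which reduces to 1/1. Any threshold above that leaves this resident unsatisfied.

1/1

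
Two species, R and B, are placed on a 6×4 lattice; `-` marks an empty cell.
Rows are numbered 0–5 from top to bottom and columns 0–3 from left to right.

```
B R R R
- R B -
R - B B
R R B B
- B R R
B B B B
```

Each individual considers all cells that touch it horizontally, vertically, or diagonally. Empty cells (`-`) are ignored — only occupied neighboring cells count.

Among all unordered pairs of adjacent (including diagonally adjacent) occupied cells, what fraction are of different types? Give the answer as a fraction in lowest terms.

Scan each occupied cell's neighbors to the right and below (and the two forward diagonals) so each pair is counted once.
Row 0: B(0,0)–R(0,1)≠ B(0,0)–R(1,1)≠ R(0,1)–R(0,2)= R(0,1)–R(1,1)= R(0,1)–B(1,2)≠ R(0,2)–R(0,3)= R(0,2)–B(1,2)≠ R(0,2)–R(1,1)= R(0,3)–B(1,2)≠  → 5/9 unlike.
Row 1: R(1,1)–B(1,2)≠ R(1,1)–B(2,2)≠ R(1,1)–R(2,0)= B(1,2)–B(2,2)= B(1,2)–B(2,3)=  → 2/5 unlike.
Row 2: R(2,0)–R(3,0)= R(2,0)–R(3,1)= B(2,2)–B(2,3)= B(2,2)–B(3,2)= B(2,2)–B(3,3)= B(2,2)–R(3,1)≠ B(2,3)–B(3,3)= B(2,3)–B(3,2)=  → 1/8 unlike.
Row 3: R(3,0)–R(3,1)= R(3,0)–B(4,1)≠ R(3,1)–B(3,2)≠ R(3,1)–B(4,1)≠ R(3,1)–R(4,2)= B(3,2)–B(3,3)= B(3,2)–R(4,2)≠ B(3,2)–R(4,3)≠ B(3,2)–B(4,1)= B(3,3)–R(4,3)≠ B(3,3)–R(4,2)≠  → 7/11 unlike.
Row 4: B(4,1)–R(4,2)≠ B(4,1)–B(5,1)= B(4,1)–B(5,2)= B(4,1)–B(5,0)= R(4,2)–R(4,3)= R(4,2)–B(5,2)≠ R(4,2)–B(5,3)≠ R(4,2)–B(5,1)≠ R(4,3)–B(5,3)≠ R(4,3)–B(5,2)≠  → 6/10 unlike.
Row 5: B(5,0)–B(5,1)= B(5,1)–B(5,2)= B(5,2)–B(5,3)=  → 0/3 unlike.
Total adjacent occupied pairs: 46; unlike-type pairs: 21.
21/46 is already in lowest terms.

21/46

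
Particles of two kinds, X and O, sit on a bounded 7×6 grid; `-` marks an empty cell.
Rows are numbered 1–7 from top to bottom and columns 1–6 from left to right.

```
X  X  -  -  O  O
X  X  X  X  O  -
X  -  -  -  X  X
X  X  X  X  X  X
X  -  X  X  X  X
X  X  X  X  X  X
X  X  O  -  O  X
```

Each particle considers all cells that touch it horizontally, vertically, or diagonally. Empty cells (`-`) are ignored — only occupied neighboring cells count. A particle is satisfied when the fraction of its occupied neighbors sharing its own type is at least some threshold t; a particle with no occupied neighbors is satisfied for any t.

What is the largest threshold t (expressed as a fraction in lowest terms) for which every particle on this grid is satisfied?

0/1

(1,1)X 3/3
(1,2)X 4/4
(1,5)O 2/3
(1,6)O 2/2
(2,1)X 4/4
(2,2)X 5/5
(2,3)X 3/3
(2,4)X 2/4
(2,5)O 2/5
(3,1)X 4/4
(3,5)X 5/6
(3,6)X 3/4
(4,1)X 3/3
(4,2)X 5/5
(4,3)X 4/4
(4,4)X 6/6
(4,5)X 7/7
(4,6)X 5/5
(5,1)X 4/4
(5,3)X 7/7
(5,4)X 8/8
(5,5)X 8/8
(5,6)X 5/5
(6,1)X 4/4
(6,2)X 6/7
(6,3)X 5/6
(6,4)X 5/7
(6,5)X 6/7
(6,6)X 4/5
(7,1)X 3/3
(7,2)X 4/5
(7,3)O 0/4
(7,5)O 0/4
(7,6)X 2/3
The smallest same-type fraction is 0/4 at (7,3), which reduces to 0/1. Any threshold above that leaves this particle unsatisfied.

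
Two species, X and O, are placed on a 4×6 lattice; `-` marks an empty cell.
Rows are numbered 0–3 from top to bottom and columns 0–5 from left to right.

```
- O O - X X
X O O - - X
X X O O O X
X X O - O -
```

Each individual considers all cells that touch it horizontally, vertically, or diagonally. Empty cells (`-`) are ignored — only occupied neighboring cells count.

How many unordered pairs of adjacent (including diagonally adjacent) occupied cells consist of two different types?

Scan each occupied cell's neighbors to the right and below (and the two forward diagonals) so each pair is counted once.
From row 0: 1 unlike of 9 pairs (running 1/9).
From row 1: 5 unlike of 12 pairs (running 6/21).
From row 2: 5 unlike of 16 pairs (running 11/37).
From row 3: 1 unlike of 2 pairs (running 12/39).
Total adjacent occupied pairs: 39; unlike-type pairs: 12.

12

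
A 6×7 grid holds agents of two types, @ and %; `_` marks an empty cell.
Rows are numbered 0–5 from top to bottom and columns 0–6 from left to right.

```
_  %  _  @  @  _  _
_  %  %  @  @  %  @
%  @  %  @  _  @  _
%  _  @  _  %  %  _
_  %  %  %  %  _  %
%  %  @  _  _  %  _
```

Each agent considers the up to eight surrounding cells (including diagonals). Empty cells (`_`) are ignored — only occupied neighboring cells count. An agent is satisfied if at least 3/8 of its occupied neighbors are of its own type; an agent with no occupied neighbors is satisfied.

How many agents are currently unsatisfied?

5

(0,1)% 2/2 satisfied
(0,3)@ 3/4 satisfied
(0,4)@ 3/4 satisfied
(1,1)% 4/5 satisfied
(1,2)% 3/7 satisfied
(1,3)@ 4/6 satisfied
(1,4)@ 5/6 satisfied
(1,5)% 0/4 not
(1,6)@ 1/2 satisfied
(2,0)% 2/3 satisfied
(2,1)@ 1/6 not
(2,2)% 2/6 not
(2,3)@ 3/6 satisfied
(2,5)@ 2/5 satisfied
(3,0)% 2/3 satisfied
(3,2)@ 2/6 not
(3,4)% 3/5 satisfied
(3,5)% 3/4 satisfied
(4,1)% 4/6 satisfied
(4,2)% 3/5 satisfied
(4,3)% 3/5 satisfied
(4,4)% 4/4 satisfied
(4,6)% 2/2 satisfied
(5,0)% 2/2 satisfied
(5,1)% 3/4 satisfied
(5,2)@ 0/4 not
(5,5)% 2/2 satisfied
Unsatisfied: (1,5), (2,1), (2,2), (3,2), (5,2) — 5 in total.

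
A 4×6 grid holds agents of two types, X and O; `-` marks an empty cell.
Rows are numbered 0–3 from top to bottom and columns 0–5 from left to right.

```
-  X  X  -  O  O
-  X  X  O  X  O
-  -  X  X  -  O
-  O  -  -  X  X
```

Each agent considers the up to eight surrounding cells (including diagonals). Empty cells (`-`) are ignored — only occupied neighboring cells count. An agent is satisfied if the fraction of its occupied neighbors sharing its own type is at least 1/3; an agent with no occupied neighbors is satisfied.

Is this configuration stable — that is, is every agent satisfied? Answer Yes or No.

No

(0,1)X 3/3 ✓
(0,2)X 3/4 ✓
(0,4)O 3/4 ✓
(0,5)O 2/3 ✓
(1,1)X 4/4 ✓
(1,2)X 5/6 ✓
(1,3)O 1/6 ✗
(1,4)X 1/6 ✗
(1,5)O 3/4 ✓
(2,2)X 3/5 ✓
(2,3)X 4/5 ✓
(2,5)O 1/4 ✗
(3,1)O 0/1 ✗
(3,4)X 2/3 ✓
(3,5)X 1/2 ✓
For instance (1,3) has only 1/6 same-type neighbors, below 1/3.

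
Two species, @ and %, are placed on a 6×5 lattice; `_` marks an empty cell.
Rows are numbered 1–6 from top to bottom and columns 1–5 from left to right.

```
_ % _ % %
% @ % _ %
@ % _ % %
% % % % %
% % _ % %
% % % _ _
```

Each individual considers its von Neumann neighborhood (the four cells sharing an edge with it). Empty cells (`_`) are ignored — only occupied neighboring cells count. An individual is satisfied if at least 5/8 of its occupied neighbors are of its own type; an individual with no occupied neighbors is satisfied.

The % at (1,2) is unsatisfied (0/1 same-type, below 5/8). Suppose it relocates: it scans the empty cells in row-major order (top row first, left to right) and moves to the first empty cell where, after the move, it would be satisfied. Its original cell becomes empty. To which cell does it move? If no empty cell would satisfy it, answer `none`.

Vacating (1,2). Empty cells in order:
  (1,1): 1/1 same-type → satisfied — stop here.

(1,1)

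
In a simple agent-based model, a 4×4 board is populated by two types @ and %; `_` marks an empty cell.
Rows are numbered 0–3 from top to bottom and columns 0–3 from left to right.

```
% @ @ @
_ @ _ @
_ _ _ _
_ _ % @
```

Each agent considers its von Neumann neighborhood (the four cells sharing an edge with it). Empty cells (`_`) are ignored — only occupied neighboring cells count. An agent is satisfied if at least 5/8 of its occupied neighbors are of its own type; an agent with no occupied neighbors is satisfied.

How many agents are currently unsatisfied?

3

Row 0: (0,0)% 0/1 ✗ · (0,1)@ 2/3 ✓ · (0,2)@ 2/2 ✓ · (0,3)@ 2/2 ✓
Row 1: (1,1)@ 1/1 ✓ · (1,3)@ 1/1 ✓
Row 3: (3,2)% 0/1 ✗ · (3,3)@ 0/1 ✗
Unsatisfied: (0,0), (3,2), (3,3) — 3 in total.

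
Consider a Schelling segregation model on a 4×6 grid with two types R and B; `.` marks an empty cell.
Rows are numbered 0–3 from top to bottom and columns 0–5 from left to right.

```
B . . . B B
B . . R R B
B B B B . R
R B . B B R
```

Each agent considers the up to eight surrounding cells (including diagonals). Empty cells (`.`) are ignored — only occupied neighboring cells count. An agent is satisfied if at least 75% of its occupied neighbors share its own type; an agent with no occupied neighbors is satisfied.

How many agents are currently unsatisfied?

10

Row 0: (0,0)B 1/1 satisfied · (0,4)B 2/4 not · (0,5)B 2/3 not
Row 1: (1,0)B 3/3 satisfied · (1,3)R 1/4 not · (1,4)R 2/6 not · (1,5)B 2/4 not
Row 2: (2,0)B 3/4 satisfied · (2,1)B 4/5 satisfied · (2,2)B 4/5 satisfied · (2,3)B 3/5 not · (2,5)R 2/4 not
Row 3: (3,0)R 0/3 not · (3,1)B 3/4 satisfied · (3,3)B 3/3 satisfied · (3,4)B 2/4 not · (3,5)R 1/2 not
Unsatisfied: (0,4), (0,5), (1,3), (1,4), (1,5), (2,3), (2,5), (3,0), (3,4), (3,5) — 10 in total.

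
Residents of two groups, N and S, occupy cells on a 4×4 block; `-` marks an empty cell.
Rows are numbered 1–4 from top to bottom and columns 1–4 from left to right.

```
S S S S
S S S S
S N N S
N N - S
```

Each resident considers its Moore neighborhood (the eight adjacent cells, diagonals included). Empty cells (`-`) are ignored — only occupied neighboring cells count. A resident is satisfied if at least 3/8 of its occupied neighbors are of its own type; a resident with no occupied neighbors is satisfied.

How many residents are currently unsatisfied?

1

(1,1)S 3/3 ok
(1,2)S 5/5 ok
(1,3)S 5/5 ok
(1,4)S 3/3 ok
(2,1)S 4/5 ok
(2,2)S 6/8 ok
(2,3)S 6/8 ok
(2,4)S 4/5 ok
(3,1)S 2/5 ok
(3,2)N 3/7 ok
(3,3)N 2/7 unhappy
(3,4)S 3/4 ok
(4,1)N 2/3 ok
(4,2)N 3/4 ok
(4,4)S 1/2 ok
Unsatisfied: (3,3) — 1 in total.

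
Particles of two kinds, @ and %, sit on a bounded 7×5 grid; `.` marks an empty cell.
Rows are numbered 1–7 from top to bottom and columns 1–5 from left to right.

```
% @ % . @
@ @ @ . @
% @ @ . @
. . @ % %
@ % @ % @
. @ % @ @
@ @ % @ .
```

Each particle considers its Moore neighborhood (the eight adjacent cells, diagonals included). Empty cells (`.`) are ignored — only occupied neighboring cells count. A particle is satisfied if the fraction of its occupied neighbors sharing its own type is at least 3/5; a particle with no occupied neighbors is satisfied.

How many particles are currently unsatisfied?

18

Row 1: (1,1)% 0/3 not · (1,2)@ 3/5 satisfied · (1,3)% 0/3 not · (1,5)@ 1/1 satisfied
Row 2: (2,1)@ 3/5 satisfied · (2,2)@ 5/8 satisfied · (2,3)@ 4/5 satisfied · (2,5)@ 2/2 satisfied
Row 3: (3,1)% 0/3 not · (3,2)@ 5/6 satisfied · (3,3)@ 4/5 satisfied · (3,5)@ 1/3 not
Row 4: (4,3)@ 3/6 not · (4,4)% 2/7 not · (4,5)% 2/4 not
Row 5: (5,1)@ 1/2 not · (5,2)% 1/5 not · (5,3)@ 3/7 not · (5,4)% 3/8 not · (5,5)@ 2/5 not
Row 6: (6,2)@ 4/7 not · (6,3)% 3/8 not · (6,4)@ 4/7 not · (6,5)@ 3/4 satisfied
Row 7: (7,1)@ 2/2 satisfied · (7,2)@ 2/4 not · (7,3)% 1/5 not · (7,4)@ 2/4 not
Unsatisfied: (1,1), (1,3), (3,1), (3,5), (4,3), (4,4), (4,5), (5,1), (5,2), (5,3), (5,4), (5,5), (6,2), (6,3), (6,4), (7,2), (7,3), (7,4) — 18 in total.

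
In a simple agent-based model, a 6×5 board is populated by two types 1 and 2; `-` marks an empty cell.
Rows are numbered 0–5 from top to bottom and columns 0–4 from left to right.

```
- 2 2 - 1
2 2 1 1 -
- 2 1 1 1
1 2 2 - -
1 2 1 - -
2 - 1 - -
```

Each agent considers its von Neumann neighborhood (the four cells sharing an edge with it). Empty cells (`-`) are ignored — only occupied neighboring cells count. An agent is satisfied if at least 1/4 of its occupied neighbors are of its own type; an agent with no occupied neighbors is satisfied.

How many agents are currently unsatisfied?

Row 0: (0,1)2 2/2 ok · (0,2)2 1/2 ok · (0,4)1 0/0 ok
Row 1: (1,0)2 1/1 ok · (1,1)2 3/4 ok · (1,2)1 2/4 ok · (1,3)1 2/2 ok
Row 2: (2,1)2 2/3 ok · (2,2)1 2/4 ok · (2,3)1 3/3 ok · (2,4)1 1/1 ok
Row 3: (3,0)1 1/2 ok · (3,1)2 3/4 ok · (3,2)2 1/3 ok
Row 4: (4,0)1 1/3 ok · (4,1)2 1/3 ok · (4,2)1 1/3 ok
Row 5: (5,0)2 0/1 unhappy · (5,2)1 1/1 ok
Unsatisfied: (5,0) — 1 in total.

1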